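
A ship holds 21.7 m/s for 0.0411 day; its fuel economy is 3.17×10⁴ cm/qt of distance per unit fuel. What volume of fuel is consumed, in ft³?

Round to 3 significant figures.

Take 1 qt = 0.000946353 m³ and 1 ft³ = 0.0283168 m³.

8.12 ft³

0.0411 day → 3551.04 s
d = v × t = 21.7 × 3551.04 = 77057.6 m
3.17×10⁴ cm/qt → 334970 m/m³
V = d / (distance per unit fuel) = 77057.6 / 334970 = 0.230043 m³
In ft³: 0.230043 / 0.0283168 = 8.12391 ft³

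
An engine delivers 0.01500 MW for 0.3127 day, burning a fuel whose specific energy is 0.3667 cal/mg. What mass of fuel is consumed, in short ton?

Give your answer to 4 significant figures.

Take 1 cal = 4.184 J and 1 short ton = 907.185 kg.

0.01500 MW → 15000 W
0.3127 day → 27017.3 s
E = P × t = 15000 × 27017.3 = 4.0526×10⁸ J
0.3667 cal/mg → 1.53427×10⁶ J/kg
m = E / e_s = 4.0526×10⁸ / 1.53427×10⁶ = 264.139 kg
In short ton: 264.139 / 907.185 = 0.291163 short ton

0.2912 short ton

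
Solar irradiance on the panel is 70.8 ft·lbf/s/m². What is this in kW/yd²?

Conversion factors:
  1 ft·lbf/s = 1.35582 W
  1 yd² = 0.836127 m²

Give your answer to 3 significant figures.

70.8 ft·lbf/s/m² × 1.35582 W/ft·lbf/s = 95.9921 W/m²
95.9921 W/m² ÷ 1000 W/kW × 0.836127 m²/yd² = 0.0802616 kW/yd²

0.0803 kW/yd²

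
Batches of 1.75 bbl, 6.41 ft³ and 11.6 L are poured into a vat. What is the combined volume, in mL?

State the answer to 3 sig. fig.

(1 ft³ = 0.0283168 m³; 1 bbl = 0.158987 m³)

4.71×10⁵ mL

1.75 bbl × 0.158987 → 0.278227 m³
6.41 ft³ × 0.0283168 → 0.181511 m³
11.6 L × 0.001 → 0.0116 m³
Total: 0.278227 + 0.181511 + 0.0116 = 0.471338 m³
In mL: 0.471338 / 10⁻⁶ = 471338 mL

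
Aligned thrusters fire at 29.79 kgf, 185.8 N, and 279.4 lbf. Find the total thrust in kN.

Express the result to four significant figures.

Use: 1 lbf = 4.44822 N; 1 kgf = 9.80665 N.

29.79 kgf × 9.80665 = 292.14 N
185.8 N (already N)
279.4 lbf × 4.44822 = 1242.83 N
Total: 292.14 + 185.8 + 1242.83 = 1720.77 N
In kN: 1720.77 / 1000 = 1.72077 kN

1.721 kN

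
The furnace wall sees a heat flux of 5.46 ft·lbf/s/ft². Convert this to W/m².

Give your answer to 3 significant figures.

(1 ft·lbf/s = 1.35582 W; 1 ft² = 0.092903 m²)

79.7 W/m²

5.46 ft·lbf/s/ft² × 1.35582 W/ft·lbf/s ÷ 0.092903 m²/ft² = 79.6829 W/m²
79.6829 W/m²  = 79.6829 W/m²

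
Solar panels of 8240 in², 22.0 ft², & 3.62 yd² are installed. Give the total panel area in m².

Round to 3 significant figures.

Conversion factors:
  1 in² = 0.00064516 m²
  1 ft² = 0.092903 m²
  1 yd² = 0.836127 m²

10.4 m²

8240 in² × 0.00064516 → 5.31612 m²
22.0 ft² × 0.092903 → 2.04387 m²
3.62 yd² × 0.836127 → 3.02678 m²
Sum: 5.31612 + 2.04387 + 3.02678 = 10.3868 m²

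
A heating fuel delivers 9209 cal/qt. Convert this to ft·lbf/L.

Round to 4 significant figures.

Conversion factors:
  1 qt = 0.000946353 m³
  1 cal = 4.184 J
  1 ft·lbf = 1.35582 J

3.003×10⁴ ft·lbf/L

9209 cal/qt × 4.184 J/cal ÷ 0.000946353 m³/qt = 4.07147×10⁷ J/m³
4.07147×10⁷ J/m³ ÷ 1.35582 J/ft·lbf × 0.001 m³/L = 30029.6 ft·lbf/L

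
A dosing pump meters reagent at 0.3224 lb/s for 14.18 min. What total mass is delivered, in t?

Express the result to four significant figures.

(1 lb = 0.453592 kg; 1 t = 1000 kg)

0.1244 t

0.3224 lb/s → 0.146238 kg/s
14.18 min → 850.8 s
m = ṁ × t = 0.146238 × 850.8 = 124.419 kg
In t: 124.419 / 1000 = 0.124419 t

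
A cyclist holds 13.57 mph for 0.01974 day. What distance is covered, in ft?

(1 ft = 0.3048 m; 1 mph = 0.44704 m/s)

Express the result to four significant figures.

3.394×10⁴ ft

13.57 mph × 0.44704 → 6.06633 m/s
0.01974 day × 86400 → 1705.54 s
d = v × t = 6.06633 m/s × 1705.54 s = 10346.4 m
10346.4 m ÷ (0.3048 m/ft) = 33944.9 ft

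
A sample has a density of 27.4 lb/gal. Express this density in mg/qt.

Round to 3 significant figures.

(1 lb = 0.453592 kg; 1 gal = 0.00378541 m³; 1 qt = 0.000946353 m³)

27.4 lb/gal × 0.453592 kg/lb ÷ 0.00378541 m³/gal = 3283.24 kg/m³
3283.24 kg/m³ ÷ 10⁻⁶ kg/mg × 0.000946353 m³/qt = 3.1071×10⁶ mg/qt

3.11×10⁶ mg/qt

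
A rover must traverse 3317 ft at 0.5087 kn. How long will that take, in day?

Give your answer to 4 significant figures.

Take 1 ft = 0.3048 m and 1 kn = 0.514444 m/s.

0.04471 day

3317 ft × 0.3048 = 1011.02 m
0.5087 kn × 0.514444 = 0.261698 m/s
t = d / v = 1011.02 m / 0.261698 m/s = 3863.31 s
3863.31 s ÷ (86400 s/day) = 0.0447142 day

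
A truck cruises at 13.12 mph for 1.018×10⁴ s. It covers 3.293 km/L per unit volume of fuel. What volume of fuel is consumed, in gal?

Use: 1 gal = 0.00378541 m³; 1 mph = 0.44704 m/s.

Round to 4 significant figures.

4.790 gal

13.12 mph → 5.86516 m/s
d = v × t = 5.86516 × 10180 = 59707.3 m
3.293 km/L → 3.293×10⁶ m/m³
V = d / (distance per unit fuel) = 59707.3 / 3.293×10⁶ = 0.0181316 m³
In gal: 0.0181316 / 0.00378541 = 4.78986 gal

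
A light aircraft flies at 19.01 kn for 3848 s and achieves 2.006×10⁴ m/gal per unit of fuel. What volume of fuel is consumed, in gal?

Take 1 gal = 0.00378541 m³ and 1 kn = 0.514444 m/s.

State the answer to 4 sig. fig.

19.01 kn → 9.77958 m/s
d = v × t = 9.77958 × 3848 = 37631.8 m
2.006×10⁴ m/gal → 5.29929×10⁶ m/m³
V = d / (distance per unit fuel) = 37631.8 / 5.29929×10⁶ = 0.00710129 m³
In gal: 0.00710129 / 0.00378541 = 1.87596 gal

1.876 gal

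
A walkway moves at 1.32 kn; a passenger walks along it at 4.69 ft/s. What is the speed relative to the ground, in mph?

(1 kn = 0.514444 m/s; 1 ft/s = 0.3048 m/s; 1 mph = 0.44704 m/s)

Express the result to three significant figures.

4.72 mph

1.32 kn × 0.514444 → 0.679066 m/s
4.69 ft/s × 0.3048 → 1.42951 m/s
Combined: 0.679066 + 1.42951 = 2.10858 m/s
In mph: 2.10858 / 0.44704 = 4.71676 mph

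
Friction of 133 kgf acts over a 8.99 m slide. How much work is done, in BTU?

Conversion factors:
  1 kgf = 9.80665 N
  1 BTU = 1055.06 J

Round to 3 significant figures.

11.1 BTU

133 kgf × 9.80665 = 1304.28 N
W = F × d = 1304.28 N × 8.99 m = 11725.5 J
11725.5 J ÷ (1055.06 J/BTU) = 11.1136 BTU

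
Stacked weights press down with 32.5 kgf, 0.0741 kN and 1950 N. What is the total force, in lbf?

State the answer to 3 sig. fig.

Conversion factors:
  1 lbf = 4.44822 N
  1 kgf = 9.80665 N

32.5 kgf × 9.80665 → 318.716 N
0.0741 kN × 1000 → 74.1 N
1950 N (already N)
Sum: 318.716 + 74.1 + 1950 = 2342.82 N
In lbf: 2342.82 / 4.44822 = 526.687 lbf

527 lbf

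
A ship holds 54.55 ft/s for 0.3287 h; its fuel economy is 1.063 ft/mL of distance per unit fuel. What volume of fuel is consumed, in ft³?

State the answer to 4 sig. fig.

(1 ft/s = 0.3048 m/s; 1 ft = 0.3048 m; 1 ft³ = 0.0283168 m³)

2.144 ft³

54.55 ft/s → 16.6268 m/s
0.3287 h → 1183.32 s
d = v × t = 16.6268 × 1183.32 = 19674.8 m
1.063 ft/mL → 324002 m/m³
V = d / (distance per unit fuel) = 19674.8 / 324002 = 0.0607243 m³
In ft³: 0.0607243 / 0.0283168 = 2.14446 ft³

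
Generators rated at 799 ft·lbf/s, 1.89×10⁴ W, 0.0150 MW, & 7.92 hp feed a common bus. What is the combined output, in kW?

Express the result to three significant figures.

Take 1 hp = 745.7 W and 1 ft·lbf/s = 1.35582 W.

40.9 kW

799 ft·lbf/s × 1.35582 = 1083.3 W
1.89×10⁴ W (already W)
0.0150 MW × 1000000 = 15000 W
7.92 hp × 745.7 = 5905.94 W
Sum: 1083.3 + 18900 + 15000 + 5905.94 = 40889.2 W
In kW: 40889.2 / 1000 = 40.8892 kW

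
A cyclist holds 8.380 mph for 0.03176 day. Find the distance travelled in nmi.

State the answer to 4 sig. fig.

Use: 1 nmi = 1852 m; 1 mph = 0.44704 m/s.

8.380 mph × 0.44704 = 3.7462 m/s
0.03176 day × 86400 = 2744.06 s
d = v × t = 3.7462 m/s × 2744.06 s = 10279.8 m
10279.8 m ÷ (1852 m/nmi) = 5.55065 nmi

5.551 nmi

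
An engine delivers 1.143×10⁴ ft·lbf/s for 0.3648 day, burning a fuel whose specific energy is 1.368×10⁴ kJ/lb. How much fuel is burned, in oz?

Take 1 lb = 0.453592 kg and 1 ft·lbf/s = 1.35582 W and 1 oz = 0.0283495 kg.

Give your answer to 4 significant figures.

571.3 oz

1.143×10⁴ ft·lbf/s → 15497 W
0.3648 day → 31518.7 s
E = P × t = 15497 × 31518.7 = 4.88445×10⁸ J
1.368×10⁴ kJ/lb → 3.01593×10⁷ J/kg
m = E / e_s = 4.88445×10⁸ / 3.01593×10⁷ = 16.1955 kg
In oz: 16.1955 / 0.0283495 = 571.28 oz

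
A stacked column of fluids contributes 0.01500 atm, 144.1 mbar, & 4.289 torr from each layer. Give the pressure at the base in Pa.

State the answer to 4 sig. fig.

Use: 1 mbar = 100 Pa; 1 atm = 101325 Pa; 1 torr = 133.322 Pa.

0.01500 atm × 101325 → 1519.88 Pa
144.1 mbar × 100 → 14410 Pa
4.289 torr × 133.322 → 571.818 Pa
Combined: 1519.88 + 14410 + 571.818 = 16501.7 Pa

1.650×10⁴ Pa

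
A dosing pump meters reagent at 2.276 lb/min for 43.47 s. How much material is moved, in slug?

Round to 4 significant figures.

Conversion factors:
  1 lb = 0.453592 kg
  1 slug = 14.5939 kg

0.05125 slug

2.276 lb/min → 0.0172063 kg/s
m = ṁ × t = 0.0172063 × 43.47 = 0.747958 kg
In slug: 0.747958 / 14.5939 = 0.0512514 slug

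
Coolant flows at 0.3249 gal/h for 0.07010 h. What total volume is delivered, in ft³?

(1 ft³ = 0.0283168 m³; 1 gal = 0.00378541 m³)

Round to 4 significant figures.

0.003045 ft³

0.3249 gal/h → 3.41633×10⁻⁷ m³/s
0.07010 h → 252.36 s
V = Q × t = 3.41633×10⁻⁷ × 252.36 = 8.62145×10⁻⁵ m³
In ft³: 8.62145×10⁻⁵ / 0.0283168 = 0.00304464 ft³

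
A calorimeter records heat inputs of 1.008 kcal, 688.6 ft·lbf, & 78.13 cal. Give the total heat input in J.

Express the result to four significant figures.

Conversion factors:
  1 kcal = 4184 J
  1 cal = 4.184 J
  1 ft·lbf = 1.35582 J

1.008 kcal × 4184 = 4217.47 J
688.6 ft·lbf × 1.35582 = 933.618 J
78.13 cal × 4.184 = 326.896 J
Sum: 4217.47 + 933.618 + 326.896 = 5477.98 J

5478 J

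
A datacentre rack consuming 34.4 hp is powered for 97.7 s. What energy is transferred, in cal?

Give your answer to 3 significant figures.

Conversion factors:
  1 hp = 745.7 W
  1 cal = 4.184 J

34.4 hp × 745.7 = 25652.1 W
E = P × t = 25652.1 W × 97.7 s = 2.50621×10⁶ J
2.50621×10⁶ J ÷ (4.184 J/cal) = 598999 cal

5.99×10⁵ cal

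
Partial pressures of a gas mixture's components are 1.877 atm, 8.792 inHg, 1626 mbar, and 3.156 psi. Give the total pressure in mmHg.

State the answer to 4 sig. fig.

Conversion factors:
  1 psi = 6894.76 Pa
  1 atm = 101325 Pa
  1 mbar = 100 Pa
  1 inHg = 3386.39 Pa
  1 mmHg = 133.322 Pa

1.877 atm × 101325 = 190187 Pa
8.792 inHg × 3386.39 = 29773.1 Pa
1626 mbar × 100 = 162600 Pa
3.156 psi × 6894.76 = 21759.9 Pa
Combined: 190187 + 29773.1 + 162600 + 21759.9 = 404320 Pa
In mmHg: 404320 / 133.322 = 3032.66 mmHg

3033 mmHg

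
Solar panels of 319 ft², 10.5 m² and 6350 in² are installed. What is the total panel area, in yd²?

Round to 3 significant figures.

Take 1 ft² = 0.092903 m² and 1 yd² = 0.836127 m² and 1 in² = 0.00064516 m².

52.9 yd²

319 ft² × 0.092903 = 29.6361 m²
10.5 m² (already m²)
6350 in² × 0.00064516 = 4.09677 m²
Combined: 29.6361 + 10.5 + 4.09677 = 44.2329 m²
In yd²: 44.2329 / 0.836127 = 52.9021 yd²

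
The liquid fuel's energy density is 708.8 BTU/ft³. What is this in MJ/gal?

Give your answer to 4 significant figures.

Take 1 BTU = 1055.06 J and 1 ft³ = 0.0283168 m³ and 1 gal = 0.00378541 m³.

708.8 BTU/ft³ × 1055.06 J/BTU ÷ 0.0283168 m³/ft³ = 2.64093×10⁷ J/m³
2.64093×10⁷ J/m³ ÷ 1000000 J/MJ × 0.00378541 m³/gal = 0.09997 MJ/gal

0.09997 MJ/gal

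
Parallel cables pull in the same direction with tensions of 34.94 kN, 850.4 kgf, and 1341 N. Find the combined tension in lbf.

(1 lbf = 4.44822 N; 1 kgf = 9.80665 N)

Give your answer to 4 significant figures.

1.003×10⁴ lbf

34.94 kN × 1000 → 34940 N
850.4 kgf × 9.80665 → 8339.58 N
1341 N (already N)
Combined: 34940 + 8339.58 + 1341 = 44620.6 N
In lbf: 44620.6 / 4.44822 = 10031.1 lbf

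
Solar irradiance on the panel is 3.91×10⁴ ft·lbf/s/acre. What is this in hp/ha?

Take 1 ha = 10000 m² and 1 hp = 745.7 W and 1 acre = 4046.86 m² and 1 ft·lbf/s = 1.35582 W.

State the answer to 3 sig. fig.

3.91×10⁴ ft·lbf/s/acre × 1.35582 W/ft·lbf/s ÷ 4046.86 m²/acre = 13.0997 W/m²
13.0997 W/m² ÷ 745.7 W/hp × 10000 m²/ha = 175.67 hp/ha

176 hp/ha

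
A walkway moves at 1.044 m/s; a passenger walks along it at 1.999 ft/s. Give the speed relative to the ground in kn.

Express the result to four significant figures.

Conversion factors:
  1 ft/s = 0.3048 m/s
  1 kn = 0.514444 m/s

1.044 m/s (already m/s)
1.999 ft/s × 0.3048 = 0.609295 m/s
Total: 1.044 + 0.609295 = 1.6533 m/s
In kn: 1.6533 / 0.514444 = 3.21376 kn

3.214 kn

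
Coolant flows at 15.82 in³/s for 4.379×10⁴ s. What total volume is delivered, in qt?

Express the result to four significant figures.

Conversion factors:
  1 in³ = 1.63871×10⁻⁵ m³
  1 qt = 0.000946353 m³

15.82 in³/s → 2.59244×10⁻⁴ m³/s
V = Q × t = 2.59244×10⁻⁴ × 43790 = 11.3523 m³
In qt: 11.3523 / 0.000946353 = 11995.8 qt

1.200×10⁴ qt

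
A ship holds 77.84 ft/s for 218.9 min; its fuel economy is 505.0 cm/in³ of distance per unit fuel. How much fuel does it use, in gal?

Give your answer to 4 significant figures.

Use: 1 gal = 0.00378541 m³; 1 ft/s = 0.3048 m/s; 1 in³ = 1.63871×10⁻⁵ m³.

267.1 gal

77.84 ft/s → 23.7256 m/s
218.9 min → 13134 s
d = v × t = 23.7256 × 13134 = 311612 m
505.0 cm/in³ → 308169 m/m³
V = d / (distance per unit fuel) = 311612 / 308169 = 1.01117 m³
In gal: 1.01117 / 0.00378541 = 267.123 gal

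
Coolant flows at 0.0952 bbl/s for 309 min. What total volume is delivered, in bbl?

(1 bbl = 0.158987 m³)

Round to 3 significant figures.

0.0952 bbl/s → 0.0151356 m³/s
309 min → 18540 s
V = Q × t = 0.0151356 × 18540 = 280.614 m³
In bbl: 280.614 / 0.158987 = 1765.01 bbl

1770 bbl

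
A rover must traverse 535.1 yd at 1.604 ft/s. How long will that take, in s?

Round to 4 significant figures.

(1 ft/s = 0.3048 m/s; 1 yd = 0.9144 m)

1001 s

535.1 yd × 0.9144 = 489.295 m
1.604 ft/s × 0.3048 = 0.488899 m/s
t = d / v = 489.295 m / 0.488899 m/s = 1000.81 s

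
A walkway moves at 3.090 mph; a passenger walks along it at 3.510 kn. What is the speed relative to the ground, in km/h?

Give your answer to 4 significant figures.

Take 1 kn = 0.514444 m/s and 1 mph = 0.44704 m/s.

11.47 km/h

3.090 mph × 0.44704 = 1.38135 m/s
3.510 kn × 0.514444 = 1.8057 m/s
Combined: 1.38135 + 1.8057 = 3.18705 m/s
In km/h: 3.18705 / (1/3.6) = 11.4734 km/h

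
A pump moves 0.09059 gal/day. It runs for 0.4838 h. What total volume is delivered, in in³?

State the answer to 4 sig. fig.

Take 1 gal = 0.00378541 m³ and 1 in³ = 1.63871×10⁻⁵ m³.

0.4218 in³

0.09059 gal/day → 3.96898×10⁻⁹ m³/s
0.4838 h → 1741.68 s
V = Q × t = 3.96898×10⁻⁹ × 1741.68 = 6.91269×10⁻⁶ m³
In in³: 6.91269×10⁻⁶ / 1.63871×10⁻⁵ = 0.421837 in³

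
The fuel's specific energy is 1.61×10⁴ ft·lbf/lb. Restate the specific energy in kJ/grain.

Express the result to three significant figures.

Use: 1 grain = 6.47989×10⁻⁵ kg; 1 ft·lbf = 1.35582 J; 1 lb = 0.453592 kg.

1.61×10⁴ ft·lbf/lb × 1.35582 J/ft·lbf ÷ 0.453592 kg/lb = 48124.1 J/kg
48124.1 J/kg ÷ 1000 J/kJ × 6.47989×10⁻⁵ kg/grain = 0.00311839 kJ/grain

0.00312 kJ/grain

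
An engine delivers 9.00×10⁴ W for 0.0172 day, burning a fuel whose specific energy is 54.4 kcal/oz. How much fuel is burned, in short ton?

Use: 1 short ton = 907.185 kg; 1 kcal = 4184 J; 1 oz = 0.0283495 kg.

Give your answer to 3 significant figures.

0.0172 day → 1486.08 s
E = P × t = 90000 × 1486.08 = 1.33747×10⁸ J
54.4 kcal/oz → 8.0287×10⁶ J/kg
m = E / e_s = 1.33747×10⁸ / 8.0287×10⁶ = 16.6586 kg
In short ton: 16.6586 / 907.185 = 0.018363 short ton

0.0184 short ton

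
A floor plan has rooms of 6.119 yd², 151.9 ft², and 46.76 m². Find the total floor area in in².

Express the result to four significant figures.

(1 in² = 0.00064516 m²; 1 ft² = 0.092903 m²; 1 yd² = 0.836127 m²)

6.119 yd² × 0.836127 = 5.11626 m²
151.9 ft² × 0.092903 = 14.112 m²
46.76 m² (already m²)
Sum: 5.11626 + 14.112 + 46.76 = 65.9883 m²
In in²: 65.9883 / 0.00064516 = 102282 in²

1.023×10⁵ in²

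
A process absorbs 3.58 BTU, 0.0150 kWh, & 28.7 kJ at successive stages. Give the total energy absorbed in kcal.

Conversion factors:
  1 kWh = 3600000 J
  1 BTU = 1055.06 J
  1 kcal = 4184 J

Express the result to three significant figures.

20.7 kcal

3.58 BTU × 1055.06 → 3777.11 J
0.0150 kWh × 3600000 → 54000 J
28.7 kJ × 1000 → 28700 J
Sum: 3777.11 + 54000 + 28700 = 86477.1 J
In kcal: 86477.1 / 4184 = 20.6685 kcal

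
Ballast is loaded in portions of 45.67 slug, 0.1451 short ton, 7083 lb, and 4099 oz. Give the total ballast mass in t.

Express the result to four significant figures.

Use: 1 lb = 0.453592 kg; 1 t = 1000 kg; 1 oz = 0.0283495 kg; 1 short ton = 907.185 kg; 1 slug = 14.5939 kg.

45.67 slug × 14.5939 → 666.503 kg
0.1451 short ton × 907.185 → 131.633 kg
7083 lb × 0.453592 → 3212.79 kg
4099 oz × 0.0283495 → 116.205 kg
Sum: 666.503 + 131.633 + 3212.79 + 116.205 = 4127.13 kg
In t: 4127.13 / 1000 = 4.12713 t

4.127 t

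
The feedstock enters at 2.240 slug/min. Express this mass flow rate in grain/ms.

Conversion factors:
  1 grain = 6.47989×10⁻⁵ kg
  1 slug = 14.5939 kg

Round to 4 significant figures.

2.240 slug/min × 14.5939 kg/slug ÷ 60 s/min = 0.544839 kg/s
0.544839 kg/s ÷ 6.47989×10⁻⁵ kg/grain × 0.001 s/ms = 8.40815 grain/ms

8.408 grain/ms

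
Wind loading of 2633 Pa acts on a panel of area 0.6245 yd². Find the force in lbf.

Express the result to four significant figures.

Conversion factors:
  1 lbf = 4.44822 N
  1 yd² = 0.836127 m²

0.6245 yd² × 0.836127 = 0.522161 m²
F = P × A = 2633 Pa × 0.522161 m² = 1374.85 N
1374.85 N ÷ (4.44822 N/lbf) = 309.079 lbf

309.1 lbf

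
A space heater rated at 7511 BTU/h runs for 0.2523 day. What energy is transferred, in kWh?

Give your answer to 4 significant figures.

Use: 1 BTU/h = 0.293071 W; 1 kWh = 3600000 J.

13.33 kWh

7511 BTU/h × 0.293071 = 2201.26 W
0.2523 day × 86400 = 21798.7 s
E = P × t = 2201.26 W × 21798.7 s = 4.79846×10⁷ J
4.79846×10⁷ J ÷ (3600000 J/kWh) = 13.3291 kWh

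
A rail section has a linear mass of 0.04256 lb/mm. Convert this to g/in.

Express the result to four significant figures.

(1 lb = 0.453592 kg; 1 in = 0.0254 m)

490.3 g/in

0.04256 lb/mm × 0.453592 kg/lb ÷ 0.001 m/mm = 19.3049 kg/m
19.3049 kg/m ÷ 0.001 kg/g × 0.0254 m/in = 490.344 g/in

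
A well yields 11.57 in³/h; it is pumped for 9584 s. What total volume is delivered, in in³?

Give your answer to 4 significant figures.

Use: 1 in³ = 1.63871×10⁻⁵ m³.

11.57 in³/h → 5.26663×10⁻⁸ m³/s
V = Q × t = 5.26663×10⁻⁸ × 9584 = 5.04754×10⁻⁴ m³
In in³: 5.04754×10⁻⁴ / 1.63871×10⁻⁵ = 30.8019 in³

30.80 in³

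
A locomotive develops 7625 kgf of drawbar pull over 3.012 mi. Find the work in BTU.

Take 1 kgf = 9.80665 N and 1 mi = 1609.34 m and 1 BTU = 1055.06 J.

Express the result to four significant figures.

7625 kgf × 9.80665 = 74775.7 N
3.012 mi × 1609.34 = 4847.33 m
W = F × d = 74775.7 N × 4847.33 m = 3.62462×10⁸ J
3.62462×10⁸ J ÷ (1055.06 J/BTU) = 343546 BTU

3.435×10⁵ BTU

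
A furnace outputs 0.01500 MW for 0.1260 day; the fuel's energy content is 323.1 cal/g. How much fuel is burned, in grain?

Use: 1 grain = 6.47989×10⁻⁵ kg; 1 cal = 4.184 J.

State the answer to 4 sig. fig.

0.01500 MW → 15000 W
0.1260 day → 10886.4 s
E = P × t = 15000 × 10886.4 = 1.63296×10⁸ J
323.1 cal/g → 1.35185×10⁶ J/kg
m = E / e_s = 1.63296×10⁸ / 1.35185×10⁶ = 120.794 kg
In grain: 120.794 / 6.47989×10⁻⁵ = 1.86414×10⁶ grain

1.864×10⁶ grain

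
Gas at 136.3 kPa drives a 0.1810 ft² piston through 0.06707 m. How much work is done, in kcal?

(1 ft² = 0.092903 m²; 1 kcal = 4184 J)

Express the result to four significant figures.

0.03674 kcal

136.3 kPa → 136300 Pa
0.1810 ft² → 0.0168154 m²
F = P × A = 136300 × 0.0168154 = 2291.94 N
W = F × d = 2291.94 × 0.06707 = 153.72 J
In kcal: 153.72 / 4184 = 0.03674 kcal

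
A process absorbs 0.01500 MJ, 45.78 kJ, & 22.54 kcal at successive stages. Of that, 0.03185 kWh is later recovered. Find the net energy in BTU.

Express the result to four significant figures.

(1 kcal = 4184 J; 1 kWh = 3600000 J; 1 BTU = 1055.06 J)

0.01500 MJ × 1000000 → 15000 J
45.78 kJ × 1000 → 45780 J
22.54 kcal × 4184 → 94307.4 J
0.03185 kWh × 3600000 → 114660 J
Net: 15000 + 45780 + 94307.4 − 114660 = 40427.4 J
In BTU: 40427.4 / 1055.06 = 38.3176 BTU

38.32 BTU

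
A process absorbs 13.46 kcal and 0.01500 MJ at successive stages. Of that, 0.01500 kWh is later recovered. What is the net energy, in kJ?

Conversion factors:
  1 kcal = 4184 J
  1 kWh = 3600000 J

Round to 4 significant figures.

17.32 kJ

13.46 kcal × 4184 = 56316.6 J
0.01500 MJ × 1000000 = 15000 J
0.01500 kWh × 3600000 = 54000 J
Result: 56316.6 + 15000 − 54000 = 17316.6 J
In kJ: 17316.6 / 1000 = 17.3166 kJ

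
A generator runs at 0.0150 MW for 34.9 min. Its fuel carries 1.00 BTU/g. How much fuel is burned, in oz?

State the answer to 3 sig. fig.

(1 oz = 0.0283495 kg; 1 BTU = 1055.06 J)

0.0150 MW → 15000 W
34.9 min → 2094 s
E = P × t = 15000 × 2094 = 3.141×10⁷ J
1.00 BTU/g → 1.05506×10⁶ J/kg
m = E / e_s = 3.141×10⁷ / 1.05506×10⁶ = 29.7708 kg
In oz: 29.7708 / 0.0283495 = 1050.13 oz

1050 oz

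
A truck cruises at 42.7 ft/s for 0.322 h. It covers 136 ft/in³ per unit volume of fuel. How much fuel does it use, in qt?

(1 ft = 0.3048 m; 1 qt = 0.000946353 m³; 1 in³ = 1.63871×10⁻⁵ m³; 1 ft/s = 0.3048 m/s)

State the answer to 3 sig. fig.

6.30 qt

42.7 ft/s → 13.015 m/s
0.322 h → 1159.2 s
d = v × t = 13.015 × 1159.2 = 15087 m
136 ft/in³ → 2.5296×10⁶ m/m³
V = d / (distance per unit fuel) = 15087 / 2.5296×10⁶ = 0.00596418 m³
In qt: 0.00596418 / 0.000946353 = 6.30228 qt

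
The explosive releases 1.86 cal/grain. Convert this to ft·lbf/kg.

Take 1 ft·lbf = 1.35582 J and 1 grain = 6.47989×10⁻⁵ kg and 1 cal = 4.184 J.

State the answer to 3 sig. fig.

1.86 cal/grain × 4.184 J/cal ÷ 6.47989×10⁻⁵ kg/grain = 120098 J/kg
120098 J/kg ÷ 1.35582 J/ft·lbf = 88579.6 ft·lbf/kg

8.86×10⁴ ft·lbf/kg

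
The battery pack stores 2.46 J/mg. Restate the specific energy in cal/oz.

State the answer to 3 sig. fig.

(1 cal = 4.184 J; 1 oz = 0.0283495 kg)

2.46 J/mg ÷ 10⁻⁶ kg/mg = 2.46×10⁶ J/kg
2.46×10⁶ J/kg ÷ 4.184 J/cal × 0.0283495 kg/oz = 16668.2 cal/oz

1.67×10⁴ cal/oz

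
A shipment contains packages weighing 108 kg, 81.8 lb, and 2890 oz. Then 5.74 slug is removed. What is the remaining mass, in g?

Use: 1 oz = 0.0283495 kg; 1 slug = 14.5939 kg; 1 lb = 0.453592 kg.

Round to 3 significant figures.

108 kg (already kg)
81.8 lb × 0.453592 = 37.1038 kg
2890 oz × 0.0283495 = 81.9301 kg
5.74 slug × 14.5939 = 83.769 kg
Sum: 108 + 37.1038 + 81.9301 − 83.769 = 143.265 kg
In g: 143.265 / 0.001 = 143265 g

1.43×10⁵ g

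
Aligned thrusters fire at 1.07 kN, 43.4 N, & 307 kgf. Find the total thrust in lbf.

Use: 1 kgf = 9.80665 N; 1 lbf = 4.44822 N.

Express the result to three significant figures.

1.07 kN × 1000 → 1070 N
43.4 N (already N)
307 kgf × 9.80665 → 3010.64 N
Combined: 1070 + 43.4 + 3010.64 = 4124.04 N
In lbf: 4124.04 / 4.44822 = 927.121 lbf

927 lbf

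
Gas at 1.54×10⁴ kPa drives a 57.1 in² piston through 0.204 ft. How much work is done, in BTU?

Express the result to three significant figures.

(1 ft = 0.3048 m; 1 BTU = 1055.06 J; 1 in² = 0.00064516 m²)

33.4 BTU

1.54×10⁴ kPa → 1.54×10⁷ Pa
57.1 in² → 0.0368386 m²
F = P × A = 1.54×10⁷ × 0.0368386 = 567314 N
0.204 ft → 0.0621792 m
W = F × d = 567314 × 0.0621792 = 35275.1 J
In BTU: 35275.1 / 1055.06 = 33.4342 BTU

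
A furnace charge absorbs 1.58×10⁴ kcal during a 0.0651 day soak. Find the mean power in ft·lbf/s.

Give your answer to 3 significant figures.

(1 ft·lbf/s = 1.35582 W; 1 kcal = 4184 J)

8670 ft·lbf/s

1.58×10⁴ kcal × 4184 = 6.61072×10⁷ J
0.0651 day × 86400 = 5624.64 s
P = E / t = 6.61072×10⁷ J / 5624.64 s = 11753.1 W
11753.1 W ÷ (1.35582 W/ft·lbf/s) = 8668.63 ft·lbf/s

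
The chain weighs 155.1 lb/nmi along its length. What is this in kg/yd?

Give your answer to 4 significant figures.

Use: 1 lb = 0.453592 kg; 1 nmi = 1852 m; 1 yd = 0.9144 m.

0.03474 kg/yd

155.1 lb/nmi × 0.453592 kg/lb ÷ 1852 m/nmi = 0.0379871 kg/m
0.0379871 kg/m × 0.9144 m/yd = 0.0347354 kg/yd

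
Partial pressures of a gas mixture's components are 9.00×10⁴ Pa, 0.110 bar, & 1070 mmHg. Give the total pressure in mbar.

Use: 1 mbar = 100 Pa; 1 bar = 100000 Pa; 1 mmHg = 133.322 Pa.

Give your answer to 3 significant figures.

9.00×10⁴ Pa (already Pa)
0.110 bar × 100000 = 11000 Pa
1070 mmHg × 133.322 = 142655 Pa
Combined: 90000 + 11000 + 142655 = 243655 Pa
In mbar: 243655 / 100 = 2436.55 mbar

2440 mbar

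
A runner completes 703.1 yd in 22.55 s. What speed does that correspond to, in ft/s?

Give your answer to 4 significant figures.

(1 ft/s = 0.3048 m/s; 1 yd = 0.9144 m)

93.54 ft/s

703.1 yd × 0.9144 → 642.915 m
v = d / t = 642.915 m / 22.55 s = 28.5106 m/s
28.5106 m/s ÷ (0.3048 m/s/ft/s) = 93.5387 ft/s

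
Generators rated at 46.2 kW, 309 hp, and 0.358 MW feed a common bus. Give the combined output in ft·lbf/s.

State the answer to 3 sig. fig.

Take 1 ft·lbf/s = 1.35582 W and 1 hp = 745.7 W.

4.68×10⁵ ft·lbf/s

46.2 kW × 1000 → 46200 W
309 hp × 745.7 → 230421 W
0.358 MW × 1000000 → 358000 W
Total: 46200 + 230421 + 358000 = 634621 W
In ft·lbf/s: 634621 / 1.35582 = 468072 ft·lbf/s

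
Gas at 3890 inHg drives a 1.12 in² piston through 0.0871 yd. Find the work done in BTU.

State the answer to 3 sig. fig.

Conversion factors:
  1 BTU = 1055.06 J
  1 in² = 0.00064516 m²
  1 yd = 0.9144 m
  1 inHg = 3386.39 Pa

0.719 BTU

3890 inHg → 1.31731×10⁷ Pa
1.12 in² → 7.22579×10⁻⁴ m²
F = P × A = 1.31731×10⁷ × 7.22579×10⁻⁴ = 9518.61 N
0.0871 yd → 0.0796442 m
W = F × d = 9518.61 × 0.0796442 = 758.102 J
In BTU: 758.102 / 1055.06 = 0.718539 BTU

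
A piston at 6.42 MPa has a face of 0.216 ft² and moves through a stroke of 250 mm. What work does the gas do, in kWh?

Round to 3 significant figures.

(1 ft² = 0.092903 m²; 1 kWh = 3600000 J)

0.00895 kWh

6.42 MPa → 6.42×10⁶ Pa
0.216 ft² → 0.020067 m²
F = P × A = 6.42×10⁶ × 0.020067 = 128830 N
250 mm → 0.25 m
W = F × d = 128830 × 0.25 = 32207.5 J
In kWh: 32207.5 / 3600000 = 0.00894653 kWh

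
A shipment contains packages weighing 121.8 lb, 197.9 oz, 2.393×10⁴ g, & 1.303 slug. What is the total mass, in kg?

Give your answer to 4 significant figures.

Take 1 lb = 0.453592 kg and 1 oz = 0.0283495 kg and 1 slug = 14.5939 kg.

121.8 lb × 0.453592 = 55.2475 kg
197.9 oz × 0.0283495 = 5.61037 kg
2.393×10⁴ g × 0.001 = 23.93 kg
1.303 slug × 14.5939 = 19.0159 kg
Sum: 55.2475 + 5.61037 + 23.93 + 19.0159 = 103.804 kg

103.8 kg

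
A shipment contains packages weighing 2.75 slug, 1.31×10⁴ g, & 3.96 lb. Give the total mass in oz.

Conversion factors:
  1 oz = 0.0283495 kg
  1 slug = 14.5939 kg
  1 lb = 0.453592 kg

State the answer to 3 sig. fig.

1940 oz

2.75 slug × 14.5939 = 40.1332 kg
1.31×10⁴ g × 0.001 = 13.1 kg
3.96 lb × 0.453592 = 1.79622 kg
Sum: 40.1332 + 13.1 + 1.79622 = 55.0294 kg
In oz: 55.0294 / 0.0283495 = 1941.11 oz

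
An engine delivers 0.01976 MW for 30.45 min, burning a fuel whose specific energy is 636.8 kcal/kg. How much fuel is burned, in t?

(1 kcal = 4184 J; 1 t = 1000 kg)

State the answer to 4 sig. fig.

0.01355 t

0.01976 MW → 19760 W
30.45 min → 1827 s
E = P × t = 19760 × 1827 = 3.61015×10⁷ J
636.8 kcal/kg → 2.66437×10⁶ J/kg
m = E / e_s = 3.61015×10⁷ / 2.66437×10⁶ = 13.5497 kg
In t: 13.5497 / 1000 = 0.0135497 t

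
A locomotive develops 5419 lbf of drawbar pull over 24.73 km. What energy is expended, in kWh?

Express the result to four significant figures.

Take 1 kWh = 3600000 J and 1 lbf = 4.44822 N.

165.6 kWh

5419 lbf × 4.44822 = 24104.9 N
24.73 km × 1000 = 24730 m
W = F × d = 24104.9 N × 24730 m = 5.96114×10⁸ J
5.96114×10⁸ J ÷ (3600000 J/kWh) = 165.587 kWh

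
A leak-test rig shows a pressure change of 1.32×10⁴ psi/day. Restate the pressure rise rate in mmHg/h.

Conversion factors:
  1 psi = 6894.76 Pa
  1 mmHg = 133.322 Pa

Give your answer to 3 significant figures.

2.84×10⁴ mmHg/h

1.32×10⁴ psi/day × 6894.76 Pa/psi ÷ 86400 s/day = 1053.37 Pa/s
1053.37 Pa/s ÷ 133.322 Pa/mmHg × 3600 s/h = 28443.4 mmHg/h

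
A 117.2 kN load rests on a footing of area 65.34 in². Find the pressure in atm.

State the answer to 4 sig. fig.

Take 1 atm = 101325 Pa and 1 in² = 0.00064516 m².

27.44 atm

117.2 kN × 1000 = 117200 N
65.34 in² × 0.00064516 = 0.0421548 m²
P = F / A = 117200 N / 0.0421548 m² = 2.78023×10⁶ Pa
2.78023×10⁶ Pa ÷ (101325 Pa/atm) = 27.4387 atm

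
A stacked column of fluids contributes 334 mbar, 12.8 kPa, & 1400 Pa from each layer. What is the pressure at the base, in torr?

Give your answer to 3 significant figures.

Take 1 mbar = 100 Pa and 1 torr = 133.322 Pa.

334 mbar × 100 → 33400 Pa
12.8 kPa × 1000 → 12800 Pa
1400 Pa (already Pa)
Sum: 33400 + 12800 + 1400 = 47600 Pa
In torr: 47600 / 133.322 = 357.03 torr

357 torr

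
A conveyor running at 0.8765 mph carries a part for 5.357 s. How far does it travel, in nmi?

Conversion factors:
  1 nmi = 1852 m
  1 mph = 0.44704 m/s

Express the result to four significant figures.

0.8765 mph × 0.44704 = 0.391831 m/s
d = v × t = 0.391831 m/s × 5.357 s = 2.09904 m
2.09904 m ÷ (1852 m/nmi) = 0.00113339 nmi

0.001133 nmi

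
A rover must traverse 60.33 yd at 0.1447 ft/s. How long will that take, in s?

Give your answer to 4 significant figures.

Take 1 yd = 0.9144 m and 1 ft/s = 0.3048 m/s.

1251 s

60.33 yd × 0.9144 = 55.1658 m
0.1447 ft/s × 0.3048 = 0.0441046 m/s
t = d / v = 55.1658 m / 0.0441046 m/s = 1250.79 s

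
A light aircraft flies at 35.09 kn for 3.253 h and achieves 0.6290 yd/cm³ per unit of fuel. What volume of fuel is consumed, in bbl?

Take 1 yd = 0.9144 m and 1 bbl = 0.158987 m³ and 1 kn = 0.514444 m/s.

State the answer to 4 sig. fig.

2.312 bbl

35.09 kn → 18.0518 m/s
3.253 h → 11710.8 s
d = v × t = 18.0518 × 11710.8 = 211401 m
0.6290 yd/cm³ → 575158 m/m³
V = d / (distance per unit fuel) = 211401 / 575158 = 0.367553 m³
In bbl: 0.367553 / 0.158987 = 2.31184 bbl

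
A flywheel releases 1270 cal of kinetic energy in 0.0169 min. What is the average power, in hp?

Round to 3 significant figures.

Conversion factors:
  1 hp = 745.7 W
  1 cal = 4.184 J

1270 cal × 4.184 → 5313.68 J
0.0169 min × 60 → 1.014 s
P = E / t = 5313.68 J / 1.014 s = 5240.32 W
5240.32 W ÷ (745.7 W/hp) = 7.02738 hp

7.03 hp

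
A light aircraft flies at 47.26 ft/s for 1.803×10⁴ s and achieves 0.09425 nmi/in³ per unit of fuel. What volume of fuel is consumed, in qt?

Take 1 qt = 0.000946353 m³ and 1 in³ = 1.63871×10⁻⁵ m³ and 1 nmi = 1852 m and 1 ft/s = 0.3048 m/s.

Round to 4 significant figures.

25.77 qt

47.26 ft/s → 14.4048 m/s
d = v × t = 14.4048 × 18030 = 259719 m
0.09425 nmi/in³ → 1.06517×10⁷ m/m³
V = d / (distance per unit fuel) = 259719 / 1.06517×10⁷ = 0.0243829 m³
In qt: 0.0243829 / 0.000946353 = 25.7651 qt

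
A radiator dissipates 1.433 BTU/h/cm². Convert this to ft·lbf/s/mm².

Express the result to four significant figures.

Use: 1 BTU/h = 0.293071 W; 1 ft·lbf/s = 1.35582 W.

0.003098 ft·lbf/s/mm²

1.433 BTU/h/cm² × 0.293071 W/BTU/h ÷ 0.0001 m²/cm² = 4199.71 W/m²
4199.71 W/m² ÷ 1.35582 W/ft·lbf/s × 10⁻⁶ m²/mm² = 0.00309754 ft·lbf/s/mm²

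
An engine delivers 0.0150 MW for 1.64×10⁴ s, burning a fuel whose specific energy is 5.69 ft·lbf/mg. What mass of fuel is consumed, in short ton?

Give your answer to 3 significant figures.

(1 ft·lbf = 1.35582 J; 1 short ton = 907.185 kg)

0.0351 short ton

0.0150 MW → 15000 W
E = P × t = 15000 × 16400 = 2.46×10⁸ J
5.69 ft·lbf/mg → 7.71462×10⁶ J/kg
m = E / e_s = 2.46×10⁸ / 7.71462×10⁶ = 31.8875 kg
In short ton: 31.8875 / 907.185 = 0.0351499 short ton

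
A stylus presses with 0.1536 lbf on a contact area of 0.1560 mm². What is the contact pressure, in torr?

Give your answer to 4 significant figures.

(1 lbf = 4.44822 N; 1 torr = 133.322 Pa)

3.285×10⁴ torr

0.1536 lbf × 4.44822 = 0.683247 N
0.1560 mm² × 10⁻⁶ = 1.56×10⁻⁷ m²
P = F / A = 0.683247 N / 1.56×10⁻⁷ m² = 4.37979×10⁶ Pa
4.37979×10⁶ Pa ÷ (133.322 Pa/torr) = 32851.2 torr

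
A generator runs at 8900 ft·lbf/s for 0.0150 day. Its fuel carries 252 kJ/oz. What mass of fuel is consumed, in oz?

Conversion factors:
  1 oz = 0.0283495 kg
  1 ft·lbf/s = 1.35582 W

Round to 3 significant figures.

8900 ft·lbf/s → 12066.8 W
0.0150 day → 1296 s
E = P × t = 12066.8 × 1296 = 1.56386×10⁷ J
252 kJ/oz → 8.88905×10⁶ J/kg
m = E / e_s = 1.56386×10⁷ / 8.88905×10⁶ = 1.75931 kg
In oz: 1.75931 / 0.0283495 = 62.0579 oz

62.1 oz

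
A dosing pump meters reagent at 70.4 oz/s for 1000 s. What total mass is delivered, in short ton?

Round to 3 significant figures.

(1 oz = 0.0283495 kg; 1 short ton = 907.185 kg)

70.4 oz/s → 1.9958 kg/s
m = ṁ × t = 1.9958 × 1000 = 1995.8 kg
In short ton: 1995.8 / 907.185 = 2.19999 short ton

2.20 short ton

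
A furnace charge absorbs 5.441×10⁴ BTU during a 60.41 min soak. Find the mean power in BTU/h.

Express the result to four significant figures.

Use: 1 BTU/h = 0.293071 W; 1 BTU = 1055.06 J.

5.404×10⁴ BTU/h

5.441×10⁴ BTU × 1055.06 → 5.74058×10⁷ J
60.41 min × 60 → 3624.6 s
P = E / t = 5.74058×10⁷ J / 3624.6 s = 15837.8 W
15837.8 W ÷ (0.293071 W/BTU/h) = 54040.8 BTU/h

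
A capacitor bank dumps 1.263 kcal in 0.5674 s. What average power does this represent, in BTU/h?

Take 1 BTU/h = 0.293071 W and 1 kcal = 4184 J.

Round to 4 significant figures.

3.178×10⁴ BTU/h

1.263 kcal × 4184 → 5284.39 J
P = E / t = 5284.39 J / 0.5674 s = 9313.34 W
9313.34 W ÷ (0.293071 W/BTU/h) = 31778.4 BTU/h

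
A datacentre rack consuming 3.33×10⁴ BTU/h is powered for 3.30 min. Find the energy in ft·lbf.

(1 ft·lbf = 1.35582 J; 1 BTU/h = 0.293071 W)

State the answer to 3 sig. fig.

1.43×10⁶ ft·lbf

3.33×10⁴ BTU/h × 0.293071 → 9759.26 W
3.30 min × 60 → 198 s
E = P × t = 9759.26 W × 198 s = 1.93233×10⁶ J
1.93233×10⁶ J ÷ (1.35582 J/ft·lbf) = 1.42521×10⁶ ft·lbf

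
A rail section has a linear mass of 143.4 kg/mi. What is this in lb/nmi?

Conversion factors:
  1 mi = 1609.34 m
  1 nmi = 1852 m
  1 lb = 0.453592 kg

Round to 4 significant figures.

363.8 lb/nmi

143.4 kg/mi ÷ 1609.34 m/mi = 0.0891049 kg/m
0.0891049 kg/m ÷ 0.453592 kg/lb × 1852 m/nmi = 363.812 lb/nmi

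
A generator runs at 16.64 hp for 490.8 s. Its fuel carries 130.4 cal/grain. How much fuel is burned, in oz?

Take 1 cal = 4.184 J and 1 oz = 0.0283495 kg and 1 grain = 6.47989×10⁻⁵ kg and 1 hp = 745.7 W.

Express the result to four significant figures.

25.51 oz

16.64 hp → 12408.4 W
E = P × t = 12408.4 × 490.8 = 6.09004×10⁶ J
130.4 cal/grain → 8.4198×10⁶ J/kg
m = E / e_s = 6.09004×10⁶ / 8.4198×10⁶ = 0.7233 kg
In oz: 0.7233 / 0.0283495 = 25.5137 oz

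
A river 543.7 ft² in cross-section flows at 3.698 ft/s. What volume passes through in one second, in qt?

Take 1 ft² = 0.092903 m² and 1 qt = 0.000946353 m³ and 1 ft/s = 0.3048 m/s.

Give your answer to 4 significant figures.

3.698 ft/s × 0.3048 → 1.12715 m/s
543.7 ft² × 0.092903 → 50.5114 m²
V = v × A × t = 1.12715 m/s × 50.5114 m² × 1 s = 56.9339 m³
56.9339 m³ ÷ (0.000946353 m³/qt) = 60161.4 qt

6.016×10⁴ qt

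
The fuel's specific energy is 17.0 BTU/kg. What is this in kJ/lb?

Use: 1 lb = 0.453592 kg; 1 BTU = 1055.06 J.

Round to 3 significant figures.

17.0 BTU/kg × 1055.06 J/BTU = 17936 J/kg
17936 J/kg ÷ 1000 J/kJ × 0.453592 kg/lb = 8.13563 kJ/lb

8.14 kJ/lb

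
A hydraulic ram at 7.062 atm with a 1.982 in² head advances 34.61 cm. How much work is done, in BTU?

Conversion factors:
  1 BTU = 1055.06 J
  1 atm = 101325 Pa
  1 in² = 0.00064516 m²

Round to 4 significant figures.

0.3002 BTU

7.062 atm → 715557 Pa
1.982 in² → 0.00127871 m²
F = P × A = 715557 × 0.00127871 = 914.99 N
34.61 cm → 0.3461 m
W = F × d = 914.99 × 0.3461 = 316.678 J
In BTU: 316.678 / 1055.06 = 0.300152 BTU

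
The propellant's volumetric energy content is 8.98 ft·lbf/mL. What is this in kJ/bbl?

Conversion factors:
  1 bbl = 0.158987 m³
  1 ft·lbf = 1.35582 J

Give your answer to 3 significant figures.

8.98 ft·lbf/mL × 1.35582 J/ft·lbf ÷ 10⁻⁶ m³/mL = 1.21753×10⁷ J/m³
1.21753×10⁷ J/m³ ÷ 1000 J/kJ × 0.158987 m³/bbl = 1935.71 kJ/bbl

1940 kJ/bbl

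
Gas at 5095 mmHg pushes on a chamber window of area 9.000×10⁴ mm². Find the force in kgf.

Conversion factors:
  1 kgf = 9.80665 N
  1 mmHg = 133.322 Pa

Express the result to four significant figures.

6234 kgf

5095 mmHg × 133.322 → 679276 Pa
9.000×10⁴ mm² × 10⁻⁶ → 0.09 m²
F = P × A = 679276 Pa × 0.09 m² = 61134.8 N
61134.8 N ÷ (9.80665 N/kgf) = 6234.01 kgf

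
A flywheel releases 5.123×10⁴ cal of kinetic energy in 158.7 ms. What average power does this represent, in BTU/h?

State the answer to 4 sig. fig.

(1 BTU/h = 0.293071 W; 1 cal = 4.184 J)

4.609×10⁶ BTU/h

5.123×10⁴ cal × 4.184 = 214346 J
158.7 ms × 0.001 = 0.1587 s
P = E / t = 214346 J / 0.1587 s = 1.35064×10⁶ W
1.35064×10⁶ W ÷ (0.293071 W/BTU/h) = 4.60858×10⁶ BTU/h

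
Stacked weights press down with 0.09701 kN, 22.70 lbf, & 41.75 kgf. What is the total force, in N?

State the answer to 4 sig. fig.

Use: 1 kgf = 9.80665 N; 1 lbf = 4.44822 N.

607.4 N

0.09701 kN × 1000 → 97.01 N
22.70 lbf × 4.44822 → 100.975 N
41.75 kgf × 9.80665 → 409.428 N
Total: 97.01 + 100.975 + 409.428 = 607.413 N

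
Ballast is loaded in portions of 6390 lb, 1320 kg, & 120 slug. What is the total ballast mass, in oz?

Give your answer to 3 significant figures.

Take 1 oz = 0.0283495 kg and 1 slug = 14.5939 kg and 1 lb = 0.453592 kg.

2.11×10⁵ oz

6390 lb × 0.453592 = 2898.45 kg
1320 kg (already kg)
120 slug × 14.5939 = 1751.27 kg
Sum: 2898.45 + 1320 + 1751.27 = 5969.72 kg
In oz: 5969.72 / 0.0283495 = 210576 oz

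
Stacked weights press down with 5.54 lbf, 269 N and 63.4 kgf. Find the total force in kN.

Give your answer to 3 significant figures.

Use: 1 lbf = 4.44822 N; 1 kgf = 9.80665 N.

5.54 lbf × 4.44822 → 24.6431 N
269 N (already N)
63.4 kgf × 9.80665 → 621.742 N
Combined: 24.6431 + 269 + 621.742 = 915.385 N
In kN: 915.385 / 1000 = 0.915385 kN

0.915 kN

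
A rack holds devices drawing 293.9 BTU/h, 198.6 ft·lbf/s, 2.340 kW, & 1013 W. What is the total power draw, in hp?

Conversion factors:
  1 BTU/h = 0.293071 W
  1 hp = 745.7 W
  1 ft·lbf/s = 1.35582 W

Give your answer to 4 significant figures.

293.9 BTU/h × 0.293071 → 86.1336 W
198.6 ft·lbf/s × 1.35582 → 269.266 W
2.340 kW × 1000 → 2340 W
1013 W (already W)
Total: 86.1336 + 269.266 + 2340 + 1013 = 3708.4 W
In hp: 3708.4 / 745.7 = 4.97305 hp

4.973 hp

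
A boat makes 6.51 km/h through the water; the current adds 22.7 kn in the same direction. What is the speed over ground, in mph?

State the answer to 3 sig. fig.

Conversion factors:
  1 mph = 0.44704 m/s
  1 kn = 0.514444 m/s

30.2 mph

6.51 km/h × (1/3.6) = 1.80833 m/s
22.7 kn × 0.514444 = 11.6779 m/s
Total: 1.80833 + 11.6779 = 13.4862 m/s
In mph: 13.4862 / 0.44704 = 30.1678 mph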